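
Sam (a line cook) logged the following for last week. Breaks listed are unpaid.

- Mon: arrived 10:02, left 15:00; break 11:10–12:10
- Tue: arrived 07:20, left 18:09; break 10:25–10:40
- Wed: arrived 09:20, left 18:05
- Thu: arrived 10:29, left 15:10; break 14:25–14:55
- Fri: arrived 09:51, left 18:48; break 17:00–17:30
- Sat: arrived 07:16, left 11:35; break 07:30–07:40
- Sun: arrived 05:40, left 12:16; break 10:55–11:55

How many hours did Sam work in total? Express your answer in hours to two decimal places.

Mon: 10:02–15:00 = 4 h 58 min; less 60 min break → 3 h 58 min
Tue: 07:20–18:09 = 10 h 49 min; less 15 min break → 10 h 34 min
Wed: 09:20–18:05 = 8 h 45 min
Thu: 10:29–15:10 = 4 h 41 min; less 30 min break → 4 h 11 min
Fri: 09:51–18:48 = 8 h 57 min; less 30 min break → 8 h 27 min
Sat: 07:16–11:35 = 4 h 19 min; less 10 min break → 4 h 9 min
Sun: 05:40–12:16 = 6 h 36 min; less 60 min break → 5 h 36 min
Total: 3 h 58 min + 10 h 34 min + 8 h 45 min + 4 h 11 min + 8 h 27 min + 4 h 9 min + 5 h 36 min = 45 h 40 min.

45.67 hours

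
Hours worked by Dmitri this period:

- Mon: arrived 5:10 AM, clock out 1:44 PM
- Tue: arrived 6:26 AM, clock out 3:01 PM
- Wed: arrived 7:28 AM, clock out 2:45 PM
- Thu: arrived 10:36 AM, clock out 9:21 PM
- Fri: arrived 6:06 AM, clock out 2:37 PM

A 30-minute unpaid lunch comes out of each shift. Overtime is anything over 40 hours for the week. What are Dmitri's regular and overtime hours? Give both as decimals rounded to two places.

Mon: 5:10 AM–1:44 PM = 8 h 34 min; less 30 min break → 8 h 4 min
Tue: 6:26 AM–3:01 PM = 8 h 35 min; less 30 min break → 8 h 5 min
Wed: 7:28 AM–2:45 PM = 7 h 17 min; less 30 min break → 6 h 47 min
Thu: 10:36 AM–9:21 PM = 10 h 45 min; less 30 min break → 10 h 15 min
Fri: 6:06 AM–2:37 PM = 8 h 31 min; less 30 min break → 8 h 1 min
Total worked: 41 h 12 min = 41.20 h.
Threshold 40 h → overtime 1 h 12 min, regular 40 h 0 min.

Regular 40.00 hours, overtime 1.20 hours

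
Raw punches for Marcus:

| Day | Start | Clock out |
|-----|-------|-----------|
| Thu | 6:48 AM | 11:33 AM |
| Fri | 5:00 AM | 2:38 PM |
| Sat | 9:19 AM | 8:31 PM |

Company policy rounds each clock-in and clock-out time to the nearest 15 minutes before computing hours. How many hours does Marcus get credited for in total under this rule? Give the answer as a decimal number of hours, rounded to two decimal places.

Thu: in 6:48 AM→6:45 AM, out 11:33 AM→11:30 AM; 4 h 45 min
Fri: in 5:00 AM→5:00 AM, out 2:38 PM→2:45 PM; 9 h 45 min
Sat: in 9:19 AM→9:15 AM, out 8:31 PM→8:30 PM; 11 h 15 min
Total credited: 25 h 45 min.

25.75 hours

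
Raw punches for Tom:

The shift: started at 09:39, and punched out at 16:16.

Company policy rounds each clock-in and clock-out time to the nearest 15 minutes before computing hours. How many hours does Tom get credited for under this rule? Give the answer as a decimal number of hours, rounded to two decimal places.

6.50 hours

The shift: in 09:39→09:45, out 16:16→16:15; 6 h 30 min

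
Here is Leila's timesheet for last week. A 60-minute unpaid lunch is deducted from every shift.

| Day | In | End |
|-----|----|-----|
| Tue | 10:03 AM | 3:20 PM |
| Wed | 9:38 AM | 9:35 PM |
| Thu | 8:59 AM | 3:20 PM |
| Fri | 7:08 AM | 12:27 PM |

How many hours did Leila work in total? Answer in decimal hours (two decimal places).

24.90 hours

Tue: 10:03 AM–3:20 PM = 5 h 17 min; less 60 min break → 4 h 17 min
Wed: 9:38 AM–9:35 PM = 11 h 57 min; less 60 min break → 10 h 57 min
Thu: 8:59 AM–3:20 PM = 6 h 21 min; less 60 min break → 5 h 21 min
Fri: 7:08 AM–12:27 PM = 5 h 19 min; less 60 min break → 4 h 19 min
Total: 4 h 17 min + 10 h 57 min + 5 h 21 min + 4 h 19 min = 24 h 54 min.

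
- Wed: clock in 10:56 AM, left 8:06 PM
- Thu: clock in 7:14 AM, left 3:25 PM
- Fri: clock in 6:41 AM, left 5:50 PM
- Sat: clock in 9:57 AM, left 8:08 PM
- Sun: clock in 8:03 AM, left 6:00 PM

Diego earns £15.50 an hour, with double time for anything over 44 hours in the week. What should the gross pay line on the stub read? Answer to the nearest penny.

£825.63

Wed: 10:56 AM–8:06 PM = 9 h 10 min
Thu: 7:14 AM–3:25 PM = 8 h 11 min
Fri: 6:41 AM–5:50 PM = 11 h 9 min
Sat: 9:57 AM–8:08 PM = 10 h 11 min
Sun: 8:03 AM–6:00 PM = 9 h 57 min
Total worked: 48 h 38 min = 2918 min.
Regular 44 h 0 min = 2640 min at £15.50/h; overtime 4 h 38 min = 278 min at £31.00/h.
Pay = (2640 × £15.50 + 278 × £31.00) ÷ 60 = £825.63.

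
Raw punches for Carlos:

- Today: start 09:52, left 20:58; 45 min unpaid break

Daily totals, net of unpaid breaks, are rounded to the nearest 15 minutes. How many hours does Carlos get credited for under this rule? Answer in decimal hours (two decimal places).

10.25 hours

Today: 09:52–20:58 = 11 h 6 min − 45 min = 10 h 21 min → rounds to 10 h 15 min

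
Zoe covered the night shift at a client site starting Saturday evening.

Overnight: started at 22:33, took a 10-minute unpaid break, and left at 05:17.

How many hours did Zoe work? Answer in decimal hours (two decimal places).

Overnight: 22:33 → midnight = 1 h 27 min; midnight → 05:17 = 5 h 17 min; span 6 h 44 min; less 10 min break → 6 h 34 min

6.57 hours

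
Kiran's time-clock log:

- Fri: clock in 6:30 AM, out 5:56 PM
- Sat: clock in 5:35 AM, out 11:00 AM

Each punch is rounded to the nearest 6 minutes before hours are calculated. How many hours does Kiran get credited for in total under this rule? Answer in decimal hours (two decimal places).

Fri: in 6:30 AM→6:30 AM, out 5:56 PM→5:54 PM; 11 h 24 min
Sat: in 5:35 AM→5:36 AM, out 11:00 AM→11:00 AM; 5 h 24 min
Total credited: 16 h 48 min.

16.80 hours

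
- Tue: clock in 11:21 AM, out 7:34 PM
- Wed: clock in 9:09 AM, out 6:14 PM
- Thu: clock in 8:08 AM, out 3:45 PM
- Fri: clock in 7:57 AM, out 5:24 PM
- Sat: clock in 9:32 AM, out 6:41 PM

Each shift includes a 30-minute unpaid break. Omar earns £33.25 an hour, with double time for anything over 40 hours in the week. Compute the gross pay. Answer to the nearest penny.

£1397.61

Tue: 11:21 AM–7:34 PM = 8 h 13 min; less 30 min break → 7 h 43 min
Wed: 9:09 AM–6:14 PM = 9 h 5 min; less 30 min break → 8 h 35 min
Thu: 8:08 AM–3:45 PM = 7 h 37 min; less 30 min break → 7 h 7 min
Fri: 7:57 AM–5:24 PM = 9 h 27 min; less 30 min break → 8 h 57 min
Sat: 9:32 AM–6:41 PM = 9 h 9 min; less 30 min break → 8 h 39 min
Total worked: 41 h 1 min = 2461 min.
Regular 40 h 0 min = 2400 min at £33.25/h; overtime 1 h 1 min = 61 min at £66.50/h.
Pay = (2400 × £33.25 + 61 × £66.50) ÷ 60 = £1397.61.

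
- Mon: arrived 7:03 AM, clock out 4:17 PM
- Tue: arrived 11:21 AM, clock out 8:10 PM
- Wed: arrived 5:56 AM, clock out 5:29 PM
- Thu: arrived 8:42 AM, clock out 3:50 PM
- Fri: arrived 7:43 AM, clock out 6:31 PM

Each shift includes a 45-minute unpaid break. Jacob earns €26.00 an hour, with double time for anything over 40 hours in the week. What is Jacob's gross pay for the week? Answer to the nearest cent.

€1236.73

Mon: 7:03 AM–4:17 PM = 9 h 14 min; less 45 min break → 8 h 29 min
Tue: 11:21 AM–8:10 PM = 8 h 49 min; less 45 min break → 8 h 4 min
Wed: 5:56 AM–5:29 PM = 11 h 33 min; less 45 min break → 10 h 48 min
Thu: 8:42 AM–3:50 PM = 7 h 8 min; less 45 min break → 6 h 23 min
Fri: 7:43 AM–6:31 PM = 10 h 48 min; less 45 min break → 10 h 3 min
Total worked: 43 h 47 min = 2627 min.
Regular 40 h 0 min = 2400 min at €26.00/h; overtime 3 h 47 min = 227 min at €52.00/h.
Pay = (2400 × €26.00 + 227 × €52.00) ÷ 60 = €1236.73.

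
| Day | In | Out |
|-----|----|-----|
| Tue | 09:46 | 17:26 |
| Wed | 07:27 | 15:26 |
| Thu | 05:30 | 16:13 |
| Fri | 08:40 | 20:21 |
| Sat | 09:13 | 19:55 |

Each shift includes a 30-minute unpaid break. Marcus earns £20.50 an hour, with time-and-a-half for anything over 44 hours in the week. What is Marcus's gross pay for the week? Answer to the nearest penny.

Tue: 09:46–17:26 = 7 h 40 min; less 30 min break → 7 h 10 min
Wed: 07:27–15:26 = 7 h 59 min; less 30 min break → 7 h 29 min
Thu: 05:30–16:13 = 10 h 43 min; less 30 min break → 10 h 13 min
Fri: 08:40–20:21 = 11 h 41 min; less 30 min break → 11 h 11 min
Sat: 09:13–19:55 = 10 h 42 min; less 30 min break → 10 h 12 min
Total worked: 46 h 15 min = 2775 min.
Regular 44 h 0 min = 2640 min at £20.50/h; overtime 2 h 15 min = 135 min at £30.75/h.
Pay = (2640 × £20.50 + 135 × £30.75) ÷ 60 = £971.19.

£971.19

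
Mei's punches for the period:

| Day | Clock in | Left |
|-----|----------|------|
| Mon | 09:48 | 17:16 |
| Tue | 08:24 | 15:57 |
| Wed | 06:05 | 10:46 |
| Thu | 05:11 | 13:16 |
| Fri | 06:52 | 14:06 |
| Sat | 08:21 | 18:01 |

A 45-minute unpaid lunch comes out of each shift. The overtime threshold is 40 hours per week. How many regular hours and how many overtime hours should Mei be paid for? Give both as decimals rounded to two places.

Regular 40.00 hours, overtime 0.18 hours

Mon: 09:48–17:16 = 7 h 28 min; less 45 min break → 6 h 43 min
Tue: 08:24–15:57 = 7 h 33 min; less 45 min break → 6 h 48 min
Wed: 06:05–10:46 = 4 h 41 min; less 45 min break → 3 h 56 min
Thu: 05:11–13:16 = 8 h 5 min; less 45 min break → 7 h 20 min
Fri: 06:52–14:06 = 7 h 14 min; less 45 min break → 6 h 29 min
Sat: 08:21–18:01 = 9 h 40 min; less 45 min break → 8 h 55 min
Total worked: 40 h 11 min = 40.18 h.
Threshold 40 h → overtime 0 h 11 min, regular 40 h 0 min.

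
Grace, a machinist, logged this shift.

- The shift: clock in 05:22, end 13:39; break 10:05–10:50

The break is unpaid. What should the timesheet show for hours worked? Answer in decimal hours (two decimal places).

7.53 hours

The shift: 05:22–13:39 = 8 h 17 min; less 45 min break → 7 h 32 min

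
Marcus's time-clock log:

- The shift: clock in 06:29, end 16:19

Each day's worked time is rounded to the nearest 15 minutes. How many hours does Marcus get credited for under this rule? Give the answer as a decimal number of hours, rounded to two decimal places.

9.75 hours

The shift: 06:29–16:19 = 9 h 50 min → rounds to 9 h 45 min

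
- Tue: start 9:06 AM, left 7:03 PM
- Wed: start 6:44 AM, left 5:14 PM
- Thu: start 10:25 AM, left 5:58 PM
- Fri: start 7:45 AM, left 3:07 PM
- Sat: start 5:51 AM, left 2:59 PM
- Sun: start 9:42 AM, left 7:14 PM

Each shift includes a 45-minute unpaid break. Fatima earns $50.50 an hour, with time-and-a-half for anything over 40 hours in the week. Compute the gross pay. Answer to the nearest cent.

Tue: 9:06 AM–7:03 PM = 9 h 57 min; less 45 min break → 9 h 12 min
Wed: 6:44 AM–5:14 PM = 10 h 30 min; less 45 min break → 9 h 45 min
Thu: 10:25 AM–5:58 PM = 7 h 33 min; less 45 min break → 6 h 48 min
Fri: 7:45 AM–3:07 PM = 7 h 22 min; less 45 min break → 6 h 37 min
Sat: 5:51 AM–2:59 PM = 9 h 8 min; less 45 min break → 8 h 23 min
Sun: 9:42 AM–7:14 PM = 9 h 32 min; less 45 min break → 8 h 47 min
Total worked: 49 h 32 min = 2972 min.
Regular 40 h 0 min = 2400 min at $50.50/h; overtime 9 h 32 min = 572 min at $75.75/h.
Pay = (2400 × $50.50 + 572 × $75.75) ÷ 60 = $2742.15.

$2742.15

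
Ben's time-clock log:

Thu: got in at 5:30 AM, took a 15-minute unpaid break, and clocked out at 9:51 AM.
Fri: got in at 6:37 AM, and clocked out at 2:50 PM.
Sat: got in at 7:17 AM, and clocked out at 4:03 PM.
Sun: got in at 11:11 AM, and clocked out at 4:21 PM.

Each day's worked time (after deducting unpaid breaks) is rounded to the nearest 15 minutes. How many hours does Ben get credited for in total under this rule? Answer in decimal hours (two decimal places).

Thu: 5:30 AM–9:51 AM = 4 h 21 min − 15 min = 4 h 6 min → rounds to 4 h 0 min
Fri: 6:37 AM–2:50 PM = 8 h 13 min → rounds to 8 h 15 min
Sat: 7:17 AM–4:03 PM = 8 h 46 min → rounds to 8 h 45 min
Sun: 11:11 AM–4:21 PM = 5 h 10 min → rounds to 5 h 15 min
Total credited: 26 h 15 min.

26.25 hours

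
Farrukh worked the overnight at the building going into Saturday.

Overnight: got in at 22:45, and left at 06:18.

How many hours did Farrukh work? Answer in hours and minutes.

Overnight: 22:45 → midnight = 1 h 15 min; midnight → 06:18 = 6 h 18 min; span 7 h 33 min

7 h 33 min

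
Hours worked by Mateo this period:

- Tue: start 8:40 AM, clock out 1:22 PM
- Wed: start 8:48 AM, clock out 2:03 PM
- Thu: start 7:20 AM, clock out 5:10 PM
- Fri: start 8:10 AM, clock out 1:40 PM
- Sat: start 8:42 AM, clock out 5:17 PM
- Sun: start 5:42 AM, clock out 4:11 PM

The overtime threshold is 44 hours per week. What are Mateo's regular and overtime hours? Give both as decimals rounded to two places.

Regular 44.00 hours, overtime 0.35 hours

Tue: 8:40 AM–1:22 PM = 4 h 42 min
Wed: 8:48 AM–2:03 PM = 5 h 15 min
Thu: 7:20 AM–5:10 PM = 9 h 50 min
Fri: 8:10 AM–1:40 PM = 5 h 30 min
Sat: 8:42 AM–5:17 PM = 8 h 35 min
Sun: 5:42 AM–4:11 PM = 10 h 29 min
Total worked: 44 h 21 min = 44.35 h.
Threshold 44 h → overtime 0 h 21 min, regular 44 h 0 min.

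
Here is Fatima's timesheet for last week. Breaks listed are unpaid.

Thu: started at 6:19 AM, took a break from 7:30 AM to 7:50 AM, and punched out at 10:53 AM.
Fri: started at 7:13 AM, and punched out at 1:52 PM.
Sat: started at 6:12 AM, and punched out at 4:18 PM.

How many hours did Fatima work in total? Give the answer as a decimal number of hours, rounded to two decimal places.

20.98 hours

Thu: 6:19 AM–10:53 AM = 4 h 34 min; less 20 min break → 4 h 14 min
Fri: 7:13 AM–1:52 PM = 6 h 39 min
Sat: 6:12 AM–4:18 PM = 10 h 6 min
Total: 4 h 14 min + 6 h 39 min + 10 h 6 min = 20 h 59 min.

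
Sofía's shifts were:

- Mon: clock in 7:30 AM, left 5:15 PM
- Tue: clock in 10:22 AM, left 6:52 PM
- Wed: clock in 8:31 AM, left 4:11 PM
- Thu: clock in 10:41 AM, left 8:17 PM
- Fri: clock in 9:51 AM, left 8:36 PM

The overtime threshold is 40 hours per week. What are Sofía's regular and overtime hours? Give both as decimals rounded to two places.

Regular 40.00 hours, overtime 6.27 hours

Mon: 7:30 AM–5:15 PM = 9 h 45 min
Tue: 10:22 AM–6:52 PM = 8 h 30 min
Wed: 8:31 AM–4:11 PM = 7 h 40 min
Thu: 10:41 AM–8:17 PM = 9 h 36 min
Fri: 9:51 AM–8:36 PM = 10 h 45 min
Total worked: 46 h 16 min = 46.27 h.
Threshold 40 h → overtime 6 h 16 min, regular 40 h 0 min.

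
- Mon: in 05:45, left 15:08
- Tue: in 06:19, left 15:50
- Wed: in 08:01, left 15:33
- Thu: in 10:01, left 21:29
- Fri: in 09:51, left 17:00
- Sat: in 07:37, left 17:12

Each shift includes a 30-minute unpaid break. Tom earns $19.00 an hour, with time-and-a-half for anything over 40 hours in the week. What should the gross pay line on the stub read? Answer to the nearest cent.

Mon: 05:45–15:08 = 9 h 23 min; less 30 min break → 8 h 53 min
Tue: 06:19–15:50 = 9 h 31 min; less 30 min break → 9 h 1 min
Wed: 08:01–15:33 = 7 h 32 min; less 30 min break → 7 h 2 min
Thu: 10:01–21:29 = 11 h 28 min; less 30 min break → 10 h 58 min
Fri: 09:51–17:00 = 7 h 9 min; less 30 min break → 6 h 39 min
Sat: 07:37–17:12 = 9 h 35 min; less 30 min break → 9 h 5 min
Total worked: 51 h 38 min = 3098 min.
Regular 40 h 0 min = 2400 min at $19.00/h; overtime 11 h 38 min = 698 min at $28.50/h.
Pay = (2400 × $19.00 + 698 × $28.50) ÷ 60 = $1091.55.

$1091.55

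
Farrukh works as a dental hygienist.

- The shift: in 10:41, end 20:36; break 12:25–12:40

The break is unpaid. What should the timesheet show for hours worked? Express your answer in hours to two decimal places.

The shift: 10:41–20:36 = 9 h 55 min; less 15 min break → 9 h 40 min

9.67 hours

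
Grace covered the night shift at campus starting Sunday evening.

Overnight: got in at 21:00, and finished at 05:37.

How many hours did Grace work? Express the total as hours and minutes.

8 h 37 min

Overnight: 21:00 → midnight = 3 h 0 min; midnight → 05:37 = 5 h 37 min; span 8 h 37 min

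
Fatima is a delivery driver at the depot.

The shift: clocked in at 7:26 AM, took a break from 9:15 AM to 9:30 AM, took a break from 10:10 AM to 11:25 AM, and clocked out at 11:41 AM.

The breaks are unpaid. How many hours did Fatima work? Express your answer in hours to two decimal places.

The shift: 7:26 AM–11:41 AM = 4 h 15 min; less 90 min break → 2 h 45 min

2.75 hours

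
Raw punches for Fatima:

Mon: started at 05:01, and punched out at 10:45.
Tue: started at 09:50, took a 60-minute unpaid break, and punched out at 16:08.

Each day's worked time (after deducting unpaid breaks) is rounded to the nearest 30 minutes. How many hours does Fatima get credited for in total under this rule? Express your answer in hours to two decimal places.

Mon: 05:01–10:45 = 5 h 44 min → rounds to 5 h 30 min
Tue: 09:50–16:08 = 6 h 18 min − 60 min = 5 h 18 min → rounds to 5 h 30 min
Total credited: 11 h 0 min.

11.00 hours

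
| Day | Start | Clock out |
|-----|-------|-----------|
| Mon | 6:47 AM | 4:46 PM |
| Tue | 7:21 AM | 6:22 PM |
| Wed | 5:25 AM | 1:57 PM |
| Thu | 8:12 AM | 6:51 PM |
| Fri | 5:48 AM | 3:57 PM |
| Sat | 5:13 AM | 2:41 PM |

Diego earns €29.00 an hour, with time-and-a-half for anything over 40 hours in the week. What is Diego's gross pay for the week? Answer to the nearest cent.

Mon: 6:47 AM–4:46 PM = 9 h 59 min
Tue: 7:21 AM–6:22 PM = 11 h 1 min
Wed: 5:25 AM–1:57 PM = 8 h 32 min
Thu: 8:12 AM–6:51 PM = 10 h 39 min
Fri: 5:48 AM–3:57 PM = 10 h 9 min
Sat: 5:13 AM–2:41 PM = 9 h 28 min
Total worked: 59 h 48 min = 3588 min.
Regular 40 h 0 min = 2400 min at €29.00/h; overtime 19 h 48 min = 1188 min at €43.50/h.
Pay = (2400 × €29.00 + 1188 × €43.50) ÷ 60 = €2021.30.

€2021.30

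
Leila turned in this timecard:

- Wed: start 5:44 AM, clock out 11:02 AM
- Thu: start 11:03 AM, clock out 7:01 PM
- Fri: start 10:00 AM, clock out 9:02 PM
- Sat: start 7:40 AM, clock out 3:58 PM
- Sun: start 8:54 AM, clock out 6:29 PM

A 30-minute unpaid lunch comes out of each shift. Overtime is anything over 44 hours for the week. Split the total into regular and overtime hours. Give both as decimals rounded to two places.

Wed: 5:44 AM–11:02 AM = 5 h 18 min; less 30 min break → 4 h 48 min
Thu: 11:03 AM–7:01 PM = 7 h 58 min; less 30 min break → 7 h 28 min
Fri: 10:00 AM–9:02 PM = 11 h 2 min; less 30 min break → 10 h 32 min
Sat: 7:40 AM–3:58 PM = 8 h 18 min; less 30 min break → 7 h 48 min
Sun: 8:54 AM–6:29 PM = 9 h 35 min; less 30 min break → 9 h 5 min
Total worked: 39 h 41 min = 39.68 h.
Threshold 44 h → overtime 0 h 0 min, regular 39 h 41 min.

Regular 39.68 hours, overtime 0.00 hours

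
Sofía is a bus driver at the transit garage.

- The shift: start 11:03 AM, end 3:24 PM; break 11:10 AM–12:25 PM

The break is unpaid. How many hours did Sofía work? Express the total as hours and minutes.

The shift: 11:03 AM–3:24 PM = 4 h 21 min; less 75 min break → 3 h 6 min

3 h 6 min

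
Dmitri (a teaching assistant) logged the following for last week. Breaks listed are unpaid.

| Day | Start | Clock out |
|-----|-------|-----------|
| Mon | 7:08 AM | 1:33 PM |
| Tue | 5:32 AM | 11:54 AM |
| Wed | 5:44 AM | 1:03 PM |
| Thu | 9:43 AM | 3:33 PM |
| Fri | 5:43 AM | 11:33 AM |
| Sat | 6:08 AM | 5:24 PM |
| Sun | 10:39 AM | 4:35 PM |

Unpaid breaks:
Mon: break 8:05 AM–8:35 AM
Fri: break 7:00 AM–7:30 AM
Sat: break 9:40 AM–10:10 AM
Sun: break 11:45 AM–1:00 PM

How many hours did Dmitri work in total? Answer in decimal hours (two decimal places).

46.22 hours

Mon: 7:08 AM–1:33 PM = 6 h 25 min; less 30 min break → 5 h 55 min
Tue: 5:32 AM–11:54 AM = 6 h 22 min
Wed: 5:44 AM–1:03 PM = 7 h 19 min
Thu: 9:43 AM–3:33 PM = 5 h 50 min
Fri: 5:43 AM–11:33 AM = 5 h 50 min; less 30 min break → 5 h 20 min
Sat: 6:08 AM–5:24 PM = 11 h 16 min; less 30 min break → 10 h 46 min
Sun: 10:39 AM–4:35 PM = 5 h 56 min; less 75 min break → 4 h 41 min
Total: 5 h 55 min + 6 h 22 min + 7 h 19 min + 5 h 50 min + 5 h 20 min + 10 h 46 min + 4 h 41 min = 46 h 13 min.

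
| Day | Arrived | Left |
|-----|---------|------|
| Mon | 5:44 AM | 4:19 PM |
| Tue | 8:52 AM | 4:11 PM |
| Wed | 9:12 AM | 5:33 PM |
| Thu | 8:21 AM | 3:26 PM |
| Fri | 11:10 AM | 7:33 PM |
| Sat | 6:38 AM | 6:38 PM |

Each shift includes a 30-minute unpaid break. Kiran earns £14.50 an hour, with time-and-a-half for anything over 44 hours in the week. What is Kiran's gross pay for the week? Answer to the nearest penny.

Mon: 5:44 AM–4:19 PM = 10 h 35 min; less 30 min break → 10 h 5 min
Tue: 8:52 AM–4:11 PM = 7 h 19 min; less 30 min break → 6 h 49 min
Wed: 9:12 AM–5:33 PM = 8 h 21 min; less 30 min break → 7 h 51 min
Thu: 8:21 AM–3:26 PM = 7 h 5 min; less 30 min break → 6 h 35 min
Fri: 11:10 AM–7:33 PM = 8 h 23 min; less 30 min break → 7 h 53 min
Sat: 6:38 AM–6:38 PM = 12 h 0 min; less 30 min break → 11 h 30 min
Total worked: 50 h 43 min = 3043 min.
Regular 44 h 0 min = 2640 min at £14.50/h; overtime 6 h 43 min = 403 min at £21.75/h.
Pay = (2640 × £14.50 + 403 × £21.75) ÷ 60 = £784.09.

£784.09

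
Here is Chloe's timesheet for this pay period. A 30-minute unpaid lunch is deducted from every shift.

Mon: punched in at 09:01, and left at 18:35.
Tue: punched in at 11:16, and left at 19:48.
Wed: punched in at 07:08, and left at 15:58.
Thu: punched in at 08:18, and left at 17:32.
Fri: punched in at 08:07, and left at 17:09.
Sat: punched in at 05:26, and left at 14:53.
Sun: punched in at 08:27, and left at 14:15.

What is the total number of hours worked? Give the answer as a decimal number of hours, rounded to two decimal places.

56.95 hours

Mon: 09:01–18:35 = 9 h 34 min; less 30 min break → 9 h 4 min
Tue: 11:16–19:48 = 8 h 32 min; less 30 min break → 8 h 2 min
Wed: 07:08–15:58 = 8 h 50 min; less 30 min break → 8 h 20 min
Thu: 08:18–17:32 = 9 h 14 min; less 30 min break → 8 h 44 min
Fri: 08:07–17:09 = 9 h 2 min; less 30 min break → 8 h 32 min
Sat: 05:26–14:53 = 9 h 27 min; less 30 min break → 8 h 57 min
Sun: 08:27–14:15 = 5 h 48 min; less 30 min break → 5 h 18 min
Total: 9 h 4 min + 8 h 2 min + 8 h 20 min + 8 h 44 min + 8 h 32 min + 8 h 57 min + 5 h 18 min = 56 h 57 min.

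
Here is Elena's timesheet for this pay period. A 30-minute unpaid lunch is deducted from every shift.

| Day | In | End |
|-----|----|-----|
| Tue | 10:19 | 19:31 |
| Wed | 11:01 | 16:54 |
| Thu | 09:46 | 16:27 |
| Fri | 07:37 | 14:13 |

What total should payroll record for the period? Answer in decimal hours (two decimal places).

Tue: 10:19–19:31 = 9 h 12 min; less 30 min break → 8 h 42 min
Wed: 11:01–16:54 = 5 h 53 min; less 30 min break → 5 h 23 min
Thu: 09:46–16:27 = 6 h 41 min; less 30 min break → 6 h 11 min
Fri: 07:37–14:13 = 6 h 36 min; less 30 min break → 6 h 6 min
Total: 8 h 42 min + 5 h 23 min + 6 h 11 min + 6 h 6 min = 26 h 22 min.

26.37 hours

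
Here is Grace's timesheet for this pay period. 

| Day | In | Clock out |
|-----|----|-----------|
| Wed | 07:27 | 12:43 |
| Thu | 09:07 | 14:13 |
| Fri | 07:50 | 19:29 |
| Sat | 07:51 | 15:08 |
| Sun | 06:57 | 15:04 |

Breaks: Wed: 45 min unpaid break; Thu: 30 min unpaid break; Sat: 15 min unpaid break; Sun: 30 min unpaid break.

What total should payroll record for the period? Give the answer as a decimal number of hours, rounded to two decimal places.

Wed: 07:27–12:43 = 5 h 16 min; less 45 min break → 4 h 31 min
Thu: 09:07–14:13 = 5 h 6 min; less 30 min break → 4 h 36 min
Fri: 07:50–19:29 = 11 h 39 min
Sat: 07:51–15:08 = 7 h 17 min; less 15 min break → 7 h 2 min
Sun: 06:57–15:04 = 8 h 7 min; less 30 min break → 7 h 37 min
Total: 4 h 31 min + 4 h 36 min + 11 h 39 min + 7 h 2 min + 7 h 37 min = 35 h 25 min.

35.42 hours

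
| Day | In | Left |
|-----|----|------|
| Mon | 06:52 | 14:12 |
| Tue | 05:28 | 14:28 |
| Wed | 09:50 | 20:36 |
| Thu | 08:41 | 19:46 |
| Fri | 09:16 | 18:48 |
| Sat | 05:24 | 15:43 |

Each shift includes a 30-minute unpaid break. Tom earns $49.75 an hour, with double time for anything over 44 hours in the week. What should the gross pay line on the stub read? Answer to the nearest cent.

Mon: 06:52–14:12 = 7 h 20 min; less 30 min break → 6 h 50 min
Tue: 05:28–14:28 = 9 h 0 min; less 30 min break → 8 h 30 min
Wed: 09:50–20:36 = 10 h 46 min; less 30 min break → 10 h 16 min
Thu: 08:41–19:46 = 11 h 5 min; less 30 min break → 10 h 35 min
Fri: 09:16–18:48 = 9 h 32 min; less 30 min break → 9 h 2 min
Sat: 05:24–15:43 = 10 h 19 min; less 30 min break → 9 h 49 min
Total worked: 55 h 2 min = 3302 min.
Regular 44 h 0 min = 2640 min at $49.75/h; overtime 11 h 2 min = 662 min at $99.50/h.
Pay = (2640 × $49.75 + 662 × $99.50) ÷ 60 = $3286.82.

$3286.82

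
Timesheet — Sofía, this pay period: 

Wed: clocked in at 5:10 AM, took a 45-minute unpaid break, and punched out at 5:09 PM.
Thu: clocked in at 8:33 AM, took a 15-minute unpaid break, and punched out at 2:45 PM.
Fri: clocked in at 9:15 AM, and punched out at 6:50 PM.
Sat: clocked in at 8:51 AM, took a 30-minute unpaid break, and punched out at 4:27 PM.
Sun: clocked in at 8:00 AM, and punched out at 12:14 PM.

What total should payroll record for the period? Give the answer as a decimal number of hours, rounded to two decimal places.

38.10 hours

Wed: 5:10 AM–5:09 PM = 11 h 59 min; less 45 min break → 11 h 14 min
Thu: 8:33 AM–2:45 PM = 6 h 12 min; less 15 min break → 5 h 57 min
Fri: 9:15 AM–6:50 PM = 9 h 35 min
Sat: 8:51 AM–4:27 PM = 7 h 36 min; less 30 min break → 7 h 6 min
Sun: 8:00 AM–12:14 PM = 4 h 14 min
Total: 11 h 14 min + 5 h 57 min + 9 h 35 min + 7 h 6 min + 4 h 14 min = 38 h 6 min.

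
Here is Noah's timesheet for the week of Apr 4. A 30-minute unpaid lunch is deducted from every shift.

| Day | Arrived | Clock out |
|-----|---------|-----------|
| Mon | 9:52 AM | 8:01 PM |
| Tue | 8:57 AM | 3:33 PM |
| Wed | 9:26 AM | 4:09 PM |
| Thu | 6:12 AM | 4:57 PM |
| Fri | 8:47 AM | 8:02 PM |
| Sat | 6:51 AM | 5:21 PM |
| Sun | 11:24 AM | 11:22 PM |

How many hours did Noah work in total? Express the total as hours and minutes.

Mon: 9:52 AM–8:01 PM = 10 h 9 min; less 30 min break → 9 h 39 min
Tue: 8:57 AM–3:33 PM = 6 h 36 min; less 30 min break → 6 h 6 min
Wed: 9:26 AM–4:09 PM = 6 h 43 min; less 30 min break → 6 h 13 min
Thu: 6:12 AM–4:57 PM = 10 h 45 min; less 30 min break → 10 h 15 min
Fri: 8:47 AM–8:02 PM = 11 h 15 min; less 30 min break → 10 h 45 min
Sat: 6:51 AM–5:21 PM = 10 h 30 min; less 30 min break → 10 h 0 min
Sun: 11:24 AM–11:22 PM = 11 h 58 min; less 30 min break → 11 h 28 min
Total: 9 h 39 min + 6 h 6 min + 6 h 13 min + 10 h 15 min + 10 h 45 min + 10 h 0 min + 11 h 28 min = 64 h 26 min.

64 h 26 min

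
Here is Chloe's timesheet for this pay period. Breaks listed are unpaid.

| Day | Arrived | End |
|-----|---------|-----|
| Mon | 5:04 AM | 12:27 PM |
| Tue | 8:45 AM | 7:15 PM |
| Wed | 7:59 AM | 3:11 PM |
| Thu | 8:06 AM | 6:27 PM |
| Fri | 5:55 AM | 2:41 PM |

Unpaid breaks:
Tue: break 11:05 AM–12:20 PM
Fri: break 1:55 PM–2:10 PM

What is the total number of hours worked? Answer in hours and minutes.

42 h 42 min

Mon: 5:04 AM–12:27 PM = 7 h 23 min
Tue: 8:45 AM–7:15 PM = 10 h 30 min; less 75 min break → 9 h 15 min
Wed: 7:59 AM–3:11 PM = 7 h 12 min
Thu: 8:06 AM–6:27 PM = 10 h 21 min
Fri: 5:55 AM–2:41 PM = 8 h 46 min; less 15 min break → 8 h 31 min
Total: 7 h 23 min + 9 h 15 min + 7 h 12 min + 10 h 21 min + 8 h 31 min = 42 h 42 min.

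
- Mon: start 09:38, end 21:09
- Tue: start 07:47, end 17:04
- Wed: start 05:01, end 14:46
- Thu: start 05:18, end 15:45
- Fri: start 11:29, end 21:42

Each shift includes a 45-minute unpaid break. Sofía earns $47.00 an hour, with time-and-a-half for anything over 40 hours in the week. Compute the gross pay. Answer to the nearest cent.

Mon: 09:38–21:09 = 11 h 31 min; less 45 min break → 10 h 46 min
Tue: 07:47–17:04 = 9 h 17 min; less 45 min break → 8 h 32 min
Wed: 05:01–14:46 = 9 h 45 min; less 45 min break → 9 h 0 min
Thu: 05:18–15:45 = 10 h 27 min; less 45 min break → 9 h 42 min
Fri: 11:29–21:42 = 10 h 13 min; less 45 min break → 9 h 28 min
Total worked: 47 h 28 min = 2848 min.
Regular 40 h 0 min = 2400 min at $47.00/h; overtime 7 h 28 min = 448 min at $70.50/h.
Pay = (2400 × $47.00 + 448 × $70.50) ÷ 60 = $2406.40.

$2406.40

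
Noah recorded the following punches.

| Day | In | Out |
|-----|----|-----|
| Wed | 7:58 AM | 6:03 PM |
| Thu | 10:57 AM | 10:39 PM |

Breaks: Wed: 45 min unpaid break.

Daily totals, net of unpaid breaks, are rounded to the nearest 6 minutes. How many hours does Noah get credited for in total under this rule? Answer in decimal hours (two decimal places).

Wed: 7:58 AM–6:03 PM = 10 h 5 min − 45 min = 9 h 20 min → rounds to 9 h 18 min
Thu: 10:57 AM–10:39 PM = 11 h 42 min → rounds to 11 h 42 min
Total credited: 21 h 0 min.

21.00 hours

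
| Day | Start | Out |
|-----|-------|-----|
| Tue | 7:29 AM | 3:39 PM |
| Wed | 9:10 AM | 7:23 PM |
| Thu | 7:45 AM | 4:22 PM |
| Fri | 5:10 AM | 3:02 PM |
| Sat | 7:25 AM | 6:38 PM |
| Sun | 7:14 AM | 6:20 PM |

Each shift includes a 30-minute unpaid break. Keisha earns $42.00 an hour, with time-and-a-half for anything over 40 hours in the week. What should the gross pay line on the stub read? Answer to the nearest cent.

$2699.55

Tue: 7:29 AM–3:39 PM = 8 h 10 min; less 30 min break → 7 h 40 min
Wed: 9:10 AM–7:23 PM = 10 h 13 min; less 30 min break → 9 h 43 min
Thu: 7:45 AM–4:22 PM = 8 h 37 min; less 30 min break → 8 h 7 min
Fri: 5:10 AM–3:02 PM = 9 h 52 min; less 30 min break → 9 h 22 min
Sat: 7:25 AM–6:38 PM = 11 h 13 min; less 30 min break → 10 h 43 min
Sun: 7:14 AM–6:20 PM = 11 h 6 min; less 30 min break → 10 h 36 min
Total worked: 56 h 11 min = 3371 min.
Regular 40 h 0 min = 2400 min at $42.00/h; overtime 16 h 11 min = 971 min at $63.00/h.
Pay = (2400 × $42.00 + 971 × $63.00) ÷ 60 = $2699.55.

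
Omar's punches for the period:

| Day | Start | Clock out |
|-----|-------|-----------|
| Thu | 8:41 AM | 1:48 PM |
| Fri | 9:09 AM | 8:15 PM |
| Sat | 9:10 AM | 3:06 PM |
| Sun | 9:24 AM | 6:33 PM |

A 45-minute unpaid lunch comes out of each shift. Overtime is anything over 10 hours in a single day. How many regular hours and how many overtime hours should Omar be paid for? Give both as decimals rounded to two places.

Thu: 8:41 AM–1:48 PM = 5 h 7 min; less 45 min break → 4 h 22 min
Fri: 9:09 AM–8:15 PM = 11 h 6 min; less 45 min break → 10 h 21 min
Sat: 9:10 AM–3:06 PM = 5 h 56 min; less 45 min break → 5 h 11 min
Sun: 9:24 AM–6:33 PM = 9 h 9 min; less 45 min break → 8 h 24 min
Thu reg 4 h 22 min / OT 0 h 0 min; Fri reg 10 h 0 min / OT 0 h 21 min; Sat reg 5 h 11 min / OT 0 h 0 min; Sun reg 8 h 24 min / OT 0 h 0 min.
Totals: regular 27 h 57 min, overtime 0 h 21 min.

Regular 27.95 hours, overtime 0.35 hours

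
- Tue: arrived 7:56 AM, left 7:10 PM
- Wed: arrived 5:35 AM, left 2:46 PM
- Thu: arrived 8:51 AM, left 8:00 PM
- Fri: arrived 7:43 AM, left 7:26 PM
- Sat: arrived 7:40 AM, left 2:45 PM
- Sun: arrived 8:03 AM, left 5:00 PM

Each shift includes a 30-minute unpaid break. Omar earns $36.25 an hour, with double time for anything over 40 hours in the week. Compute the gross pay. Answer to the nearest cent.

$2632.96

Tue: 7:56 AM–7:10 PM = 11 h 14 min; less 30 min break → 10 h 44 min
Wed: 5:35 AM–2:46 PM = 9 h 11 min; less 30 min break → 8 h 41 min
Thu: 8:51 AM–8:00 PM = 11 h 9 min; less 30 min break → 10 h 39 min
Fri: 7:43 AM–7:26 PM = 11 h 43 min; less 30 min break → 11 h 13 min
Sat: 7:40 AM–2:45 PM = 7 h 5 min; less 30 min break → 6 h 35 min
Sun: 8:03 AM–5:00 PM = 8 h 57 min; less 30 min break → 8 h 27 min
Total worked: 56 h 19 min = 3379 min.
Regular 40 h 0 min = 2400 min at $36.25/h; overtime 16 h 19 min = 979 min at $72.50/h.
Pay = (2400 × $36.25 + 979 × $72.50) ÷ 60 = $2632.96.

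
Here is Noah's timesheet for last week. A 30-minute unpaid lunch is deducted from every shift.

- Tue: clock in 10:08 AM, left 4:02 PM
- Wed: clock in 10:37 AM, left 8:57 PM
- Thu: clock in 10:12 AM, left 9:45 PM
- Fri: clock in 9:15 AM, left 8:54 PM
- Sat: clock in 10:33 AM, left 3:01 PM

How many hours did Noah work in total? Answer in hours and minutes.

41 h 24 min

Tue: 10:08 AM–4:02 PM = 5 h 54 min; less 30 min break → 5 h 24 min
Wed: 10:37 AM–8:57 PM = 10 h 20 min; less 30 min break → 9 h 50 min
Thu: 10:12 AM–9:45 PM = 11 h 33 min; less 30 min break → 11 h 3 min
Fri: 9:15 AM–8:54 PM = 11 h 39 min; less 30 min break → 11 h 9 min
Sat: 10:33 AM–3:01 PM = 4 h 28 min; less 30 min break → 3 h 58 min
Total: 5 h 24 min + 9 h 50 min + 11 h 3 min + 11 h 9 min + 3 h 58 min = 41 h 24 min.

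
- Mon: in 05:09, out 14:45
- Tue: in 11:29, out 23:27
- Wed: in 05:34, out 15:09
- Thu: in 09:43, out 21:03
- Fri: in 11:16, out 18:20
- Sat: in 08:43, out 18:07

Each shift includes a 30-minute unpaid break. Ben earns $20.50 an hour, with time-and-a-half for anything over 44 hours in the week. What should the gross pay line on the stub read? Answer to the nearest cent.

Mon: 05:09–14:45 = 9 h 36 min; less 30 min break → 9 h 6 min
Tue: 11:29–23:27 = 11 h 58 min; less 30 min break → 11 h 28 min
Wed: 05:34–15:09 = 9 h 35 min; less 30 min break → 9 h 5 min
Thu: 09:43–21:03 = 11 h 20 min; less 30 min break → 10 h 50 min
Fri: 11:16–18:20 = 7 h 4 min; less 30 min break → 6 h 34 min
Sat: 08:43–18:07 = 9 h 24 min; less 30 min break → 8 h 54 min
Total worked: 55 h 57 min = 3357 min.
Regular 44 h 0 min = 2640 min at $20.50/h; overtime 11 h 57 min = 717 min at $30.75/h.
Pay = (2640 × $20.50 + 717 × $30.75) ÷ 60 = $1269.46.

$1269.46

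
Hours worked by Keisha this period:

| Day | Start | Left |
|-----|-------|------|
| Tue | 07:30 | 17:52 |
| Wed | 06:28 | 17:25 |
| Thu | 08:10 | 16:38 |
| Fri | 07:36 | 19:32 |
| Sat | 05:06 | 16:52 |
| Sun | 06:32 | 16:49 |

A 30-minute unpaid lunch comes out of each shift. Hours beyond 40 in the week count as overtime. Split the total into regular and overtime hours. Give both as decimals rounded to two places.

Tue: 07:30–17:52 = 10 h 22 min; less 30 min break → 9 h 52 min
Wed: 06:28–17:25 = 10 h 57 min; less 30 min break → 10 h 27 min
Thu: 08:10–16:38 = 8 h 28 min; less 30 min break → 7 h 58 min
Fri: 07:36–19:32 = 11 h 56 min; less 30 min break → 11 h 26 min
Sat: 05:06–16:52 = 11 h 46 min; less 30 min break → 11 h 16 min
Sun: 06:32–16:49 = 10 h 17 min; less 30 min break → 9 h 47 min
Total worked: 60 h 46 min = 60.77 h.
Threshold 40 h → overtime 20 h 46 min, regular 40 h 0 min.

Regular 40.00 hours, overtime 20.77 hours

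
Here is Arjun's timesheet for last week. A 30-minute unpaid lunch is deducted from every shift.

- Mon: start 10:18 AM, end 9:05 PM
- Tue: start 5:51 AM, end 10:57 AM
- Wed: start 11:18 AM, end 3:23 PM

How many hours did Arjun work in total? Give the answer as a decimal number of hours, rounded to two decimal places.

18.47 hours

Mon: 10:18 AM–9:05 PM = 10 h 47 min; less 30 min break → 10 h 17 min
Tue: 5:51 AM–10:57 AM = 5 h 6 min; less 30 min break → 4 h 36 min
Wed: 11:18 AM–3:23 PM = 4 h 5 min; less 30 min break → 3 h 35 min
Total: 10 h 17 min + 4 h 36 min + 3 h 35 min = 18 h 28 min.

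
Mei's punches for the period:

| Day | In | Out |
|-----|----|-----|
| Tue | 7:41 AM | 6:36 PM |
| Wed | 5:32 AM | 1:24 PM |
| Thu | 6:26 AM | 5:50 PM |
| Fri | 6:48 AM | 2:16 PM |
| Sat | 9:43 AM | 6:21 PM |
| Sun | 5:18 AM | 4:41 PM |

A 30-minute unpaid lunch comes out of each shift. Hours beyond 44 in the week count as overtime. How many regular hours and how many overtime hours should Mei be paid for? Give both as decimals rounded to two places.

Regular 44.00 hours, overtime 10.67 hours

Tue: 7:41 AM–6:36 PM = 10 h 55 min; less 30 min break → 10 h 25 min
Wed: 5:32 AM–1:24 PM = 7 h 52 min; less 30 min break → 7 h 22 min
Thu: 6:26 AM–5:50 PM = 11 h 24 min; less 30 min break → 10 h 54 min
Fri: 6:48 AM–2:16 PM = 7 h 28 min; less 30 min break → 6 h 58 min
Sat: 9:43 AM–6:21 PM = 8 h 38 min; less 30 min break → 8 h 8 min
Sun: 5:18 AM–4:41 PM = 11 h 23 min; less 30 min break → 10 h 53 min
Total worked: 54 h 40 min = 54.67 h.
Threshold 44 h → overtime 10 h 40 min, regular 44 h 0 min.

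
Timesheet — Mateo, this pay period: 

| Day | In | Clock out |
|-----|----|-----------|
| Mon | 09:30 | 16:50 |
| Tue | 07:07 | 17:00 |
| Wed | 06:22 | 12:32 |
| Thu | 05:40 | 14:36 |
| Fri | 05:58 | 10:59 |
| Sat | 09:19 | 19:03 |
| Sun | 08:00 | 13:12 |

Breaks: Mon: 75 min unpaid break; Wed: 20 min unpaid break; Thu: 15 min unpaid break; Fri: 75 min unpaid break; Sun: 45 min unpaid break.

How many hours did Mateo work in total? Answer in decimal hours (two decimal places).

48.43 hours

Mon: 09:30–16:50 = 7 h 20 min; less 75 min break → 6 h 5 min
Tue: 07:07–17:00 = 9 h 53 min
Wed: 06:22–12:32 = 6 h 10 min; less 20 min break → 5 h 50 min
Thu: 05:40–14:36 = 8 h 56 min; less 15 min break → 8 h 41 min
Fri: 05:58–10:59 = 5 h 1 min; less 75 min break → 3 h 46 min
Sat: 09:19–19:03 = 9 h 44 min
Sun: 08:00–13:12 = 5 h 12 min; less 45 min break → 4 h 27 min
Total: 6 h 5 min + 9 h 53 min + 5 h 50 min + 8 h 41 min + 3 h 46 min + 9 h 44 min + 4 h 27 min = 48 h 26 min.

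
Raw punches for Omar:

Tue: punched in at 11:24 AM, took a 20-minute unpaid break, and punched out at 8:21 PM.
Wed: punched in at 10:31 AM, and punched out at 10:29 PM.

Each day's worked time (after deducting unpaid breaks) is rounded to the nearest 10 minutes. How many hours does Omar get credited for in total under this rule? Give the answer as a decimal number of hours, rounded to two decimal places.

Tue: 11:24 AM–8:21 PM = 8 h 57 min − 20 min = 8 h 37 min → rounds to 8 h 40 min
Wed: 10:31 AM–10:29 PM = 11 h 58 min → rounds to 12 h 0 min
Total credited: 20 h 40 min.

20.67 hours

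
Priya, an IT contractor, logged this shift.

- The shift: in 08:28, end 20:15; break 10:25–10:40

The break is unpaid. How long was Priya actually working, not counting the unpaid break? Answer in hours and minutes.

11 h 32 min

The shift: 08:28–20:15 = 11 h 47 min; less 15 min break → 11 h 32 min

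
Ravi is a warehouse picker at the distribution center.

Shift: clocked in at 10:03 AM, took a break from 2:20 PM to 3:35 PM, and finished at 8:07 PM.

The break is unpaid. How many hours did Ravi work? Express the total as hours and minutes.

8 h 49 min

Shift: 10:03 AM–8:07 PM = 10 h 4 min; less 75 min break → 8 h 49 min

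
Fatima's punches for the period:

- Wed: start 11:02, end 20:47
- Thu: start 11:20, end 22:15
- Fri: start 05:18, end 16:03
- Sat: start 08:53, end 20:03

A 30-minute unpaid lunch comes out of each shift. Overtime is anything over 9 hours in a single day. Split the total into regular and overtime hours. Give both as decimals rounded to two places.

Wed: 11:02–20:47 = 9 h 45 min; less 30 min break → 9 h 15 min
Thu: 11:20–22:15 = 10 h 55 min; less 30 min break → 10 h 25 min
Fri: 05:18–16:03 = 10 h 45 min; less 30 min break → 10 h 15 min
Sat: 08:53–20:03 = 11 h 10 min; less 30 min break → 10 h 40 min
Wed reg 9 h 0 min / OT 0 h 15 min; Thu reg 9 h 0 min / OT 1 h 25 min; Fri reg 9 h 0 min / OT 1 h 15 min; Sat reg 9 h 0 min / OT 1 h 40 min.
Totals: regular 36 h 0 min, overtime 4 h 35 min.

Regular 36.00 hours, overtime 4.58 hours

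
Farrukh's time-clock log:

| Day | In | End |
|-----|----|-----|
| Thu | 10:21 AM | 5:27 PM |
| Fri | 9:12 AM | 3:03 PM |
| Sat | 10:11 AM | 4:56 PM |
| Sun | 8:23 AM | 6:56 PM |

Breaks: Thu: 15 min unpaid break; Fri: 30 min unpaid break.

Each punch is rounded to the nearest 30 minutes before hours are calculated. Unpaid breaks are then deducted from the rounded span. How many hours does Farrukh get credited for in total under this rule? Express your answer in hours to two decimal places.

29.75 hours

Thu: in 10:21 AM→10:30 AM, out 5:27 PM→5:30 PM; 7 h 0 min − 15 min = 6 h 45 min
Fri: in 9:12 AM→9:00 AM, out 3:03 PM→3:00 PM; 6 h 0 min − 30 min = 5 h 30 min
Sat: in 10:11 AM→10:00 AM, out 4:56 PM→5:00 PM; 7 h 0 min
Sun: in 8:23 AM→8:30 AM, out 6:56 PM→7:00 PM; 10 h 30 min
Total credited: 29 h 45 min.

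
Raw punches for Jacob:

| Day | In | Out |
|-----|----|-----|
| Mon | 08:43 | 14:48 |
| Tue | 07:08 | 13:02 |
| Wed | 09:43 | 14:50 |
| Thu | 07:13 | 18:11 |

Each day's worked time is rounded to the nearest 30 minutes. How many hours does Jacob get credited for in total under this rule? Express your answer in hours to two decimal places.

Mon: 08:43–14:48 = 6 h 5 min → rounds to 6 h 0 min
Tue: 07:08–13:02 = 5 h 54 min → rounds to 6 h 0 min
Wed: 09:43–14:50 = 5 h 7 min → rounds to 5 h 0 min
Thu: 07:13–18:11 = 10 h 58 min → rounds to 11 h 0 min
Total credited: 28 h 0 min.

28.00 hours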